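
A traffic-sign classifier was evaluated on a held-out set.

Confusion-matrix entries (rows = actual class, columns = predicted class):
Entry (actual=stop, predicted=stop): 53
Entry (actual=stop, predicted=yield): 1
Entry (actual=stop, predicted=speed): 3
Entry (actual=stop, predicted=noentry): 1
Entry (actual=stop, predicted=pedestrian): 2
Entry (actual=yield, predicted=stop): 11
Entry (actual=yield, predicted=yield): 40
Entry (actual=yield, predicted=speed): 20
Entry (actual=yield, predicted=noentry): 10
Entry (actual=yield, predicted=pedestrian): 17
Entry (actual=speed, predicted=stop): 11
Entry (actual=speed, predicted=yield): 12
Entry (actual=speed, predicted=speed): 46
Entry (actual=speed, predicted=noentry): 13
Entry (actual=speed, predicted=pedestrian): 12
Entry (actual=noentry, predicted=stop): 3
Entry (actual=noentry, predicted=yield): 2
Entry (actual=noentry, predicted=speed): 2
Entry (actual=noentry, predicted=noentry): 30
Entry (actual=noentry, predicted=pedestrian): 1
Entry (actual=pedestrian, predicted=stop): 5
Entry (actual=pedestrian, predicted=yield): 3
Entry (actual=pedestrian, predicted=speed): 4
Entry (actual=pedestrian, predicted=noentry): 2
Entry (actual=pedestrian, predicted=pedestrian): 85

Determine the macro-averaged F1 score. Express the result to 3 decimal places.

Per-class F1 score (2·TP/(2·TP+FP+FN)):
  stop: TP=53, FP=11+11+3+5=30, FN=1+3+1+2=7 → 106/143 = 0.7413
  yield: TP=40, FP=1+12+2+3=18, FN=11+20+10+17=58 → 80/156 = 0.5128
  speed: TP=46, FP=3+20+2+4=29, FN=11+12+13+12=48 → 92/169 = 0.5444
  noentry: TP=30, FP=1+10+13+2=26, FN=3+2+2+1=8 → 60/94 = 0.6383
  pedestrian: TP=85, FP=2+17+12+1=32, FN=5+3+4+2=14 → 170/216 = 0.7870
Macro-F1 score = mean = (0.7413 + 0.5128 + 0.5444 + 0.6383 + 0.7870) / 5 = 0.645

0.645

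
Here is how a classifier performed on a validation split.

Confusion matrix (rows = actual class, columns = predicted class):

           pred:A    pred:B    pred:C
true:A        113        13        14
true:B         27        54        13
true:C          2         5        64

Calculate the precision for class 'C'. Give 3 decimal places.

precision = TP/(TP+FP).
C: TP=64, FP=14+13=27 → 64/91 = 0.7033

0.703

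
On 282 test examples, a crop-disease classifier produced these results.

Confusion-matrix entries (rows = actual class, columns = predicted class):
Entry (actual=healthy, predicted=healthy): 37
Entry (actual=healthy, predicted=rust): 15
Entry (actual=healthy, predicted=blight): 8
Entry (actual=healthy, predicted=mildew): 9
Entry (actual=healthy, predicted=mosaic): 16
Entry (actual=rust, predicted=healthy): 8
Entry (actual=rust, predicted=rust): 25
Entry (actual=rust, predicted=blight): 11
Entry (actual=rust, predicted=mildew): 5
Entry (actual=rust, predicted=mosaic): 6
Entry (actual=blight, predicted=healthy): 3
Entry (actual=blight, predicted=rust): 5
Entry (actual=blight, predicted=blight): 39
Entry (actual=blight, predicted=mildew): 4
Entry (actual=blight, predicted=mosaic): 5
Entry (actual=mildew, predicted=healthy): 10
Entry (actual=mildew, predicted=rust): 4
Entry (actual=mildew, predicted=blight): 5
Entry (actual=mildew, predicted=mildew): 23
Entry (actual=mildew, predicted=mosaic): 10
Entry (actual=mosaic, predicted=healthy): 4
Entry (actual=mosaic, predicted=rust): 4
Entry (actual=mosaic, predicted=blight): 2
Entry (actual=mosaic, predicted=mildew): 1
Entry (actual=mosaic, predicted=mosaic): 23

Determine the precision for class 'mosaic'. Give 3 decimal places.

One-vs-rest for 'mosaic': TP = diagonal; FP = other classes predicted 'mosaic'; FN = 'mosaic' predicted as other.
precision = TP/(TP+FP).
mosaic: TP=23, FP=16+6+5+10=37 → 23/60 = 0.3833

0.383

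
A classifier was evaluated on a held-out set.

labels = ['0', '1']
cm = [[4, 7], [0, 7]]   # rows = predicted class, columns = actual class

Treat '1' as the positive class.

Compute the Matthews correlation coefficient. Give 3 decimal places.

0.426

MCC = (TP·TN − FP·FN) / √((TP+FP)(TP+FN)(TN+FP)(TN+FN))
Numerator = 7·4 − 0·7 = 28
Denominator = √(7·14·4·11) = √4312 = 65.6658
MCC = 28 / 65.6658 = 0.426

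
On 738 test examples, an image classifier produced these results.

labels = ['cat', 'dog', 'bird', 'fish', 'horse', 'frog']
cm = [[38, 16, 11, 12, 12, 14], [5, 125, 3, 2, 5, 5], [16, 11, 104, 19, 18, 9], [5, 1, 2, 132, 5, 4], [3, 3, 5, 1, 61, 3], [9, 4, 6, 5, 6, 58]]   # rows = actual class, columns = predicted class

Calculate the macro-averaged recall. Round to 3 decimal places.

0.694

Per-class recall (TP/(TP+FN)):
  cat: TP=38, FN=16+11+12+12+14=65 → 38/103 = 0.3689
  dog: TP=125, FN=5+3+2+5+5=20 → 125/145 = 0.8621
  bird: TP=104, FN=16+11+19+18+9=73 → 104/177 = 0.5876
  fish: TP=132, FN=5+1+2+5+4=17 → 132/149 = 0.8859
  horse: TP=61, FN=3+3+5+1+3=15 → 61/76 = 0.8026
  frog: TP=58, FN=9+4+6+5+6=30 → 58/88 = 0.6591
Macro-recall = mean = (0.3689 + 0.8621 + 0.5876 + 0.8859 + 0.8026 + 0.6591) / 6 = 0.694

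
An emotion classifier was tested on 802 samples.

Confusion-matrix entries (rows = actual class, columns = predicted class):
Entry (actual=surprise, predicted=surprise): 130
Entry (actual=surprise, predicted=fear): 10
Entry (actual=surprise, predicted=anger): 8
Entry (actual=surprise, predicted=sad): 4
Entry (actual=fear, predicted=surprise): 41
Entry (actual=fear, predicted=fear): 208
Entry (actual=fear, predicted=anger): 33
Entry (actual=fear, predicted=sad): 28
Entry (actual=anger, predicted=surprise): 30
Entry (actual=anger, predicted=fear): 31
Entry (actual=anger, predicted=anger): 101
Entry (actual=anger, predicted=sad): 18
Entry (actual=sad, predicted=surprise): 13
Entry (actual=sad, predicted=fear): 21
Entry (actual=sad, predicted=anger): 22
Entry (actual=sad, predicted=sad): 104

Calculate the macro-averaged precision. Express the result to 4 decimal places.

Per-class precision (TP/(TP+FP)):
  surprise: TP=130, FP=41+30+13=84 → 130/214 = 0.60748
  fear: TP=208, FP=10+31+21=62 → 208/270 = 0.77037
  anger: TP=101, FP=8+33+22=63 → 101/164 = 0.61585
  sad: TP=104, FP=4+28+18=50 → 104/154 = 0.67532
Macro-precision = mean = (0.60748 + 0.77037 + 0.61585 + 0.67532) / 4 = 0.6673

0.6673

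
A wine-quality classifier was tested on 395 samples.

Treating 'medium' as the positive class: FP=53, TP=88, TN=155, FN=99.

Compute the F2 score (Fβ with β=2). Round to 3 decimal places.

0.495

Fβ = (1+β²)·TP / ((1+β²)·TP + β²·FN + FP), with β²=4
= 5·88 / (5·88 + 4·99 + 53) = 0.495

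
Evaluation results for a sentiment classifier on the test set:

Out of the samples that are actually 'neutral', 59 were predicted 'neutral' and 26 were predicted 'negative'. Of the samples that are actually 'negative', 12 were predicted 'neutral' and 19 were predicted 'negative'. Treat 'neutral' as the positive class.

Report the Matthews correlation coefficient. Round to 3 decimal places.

MCC = (TP·TN − FP·FN) / √((TP+FP)(TP+FN)(TN+FP)(TN+FN))
Numerator = 59·19 − 12·26 = 809
Denominator = √(71·85·31·45) = √8418825 = 2901.5212
MCC = 809 / 2901.5212 = 0.279

0.279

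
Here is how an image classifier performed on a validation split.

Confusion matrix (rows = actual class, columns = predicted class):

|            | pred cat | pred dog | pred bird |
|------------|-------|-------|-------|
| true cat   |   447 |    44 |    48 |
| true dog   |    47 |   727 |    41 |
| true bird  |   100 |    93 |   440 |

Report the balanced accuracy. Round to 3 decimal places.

Balanced accuracy = mean of per-class recall.
  cat: recall = 447/539 = 0.8293
  dog: recall = 727/815 = 0.8920
  bird: recall = 440/633 = 0.6951
Mean = (0.8293 + 0.8920 + 0.6951) / 3 = 0.805

0.805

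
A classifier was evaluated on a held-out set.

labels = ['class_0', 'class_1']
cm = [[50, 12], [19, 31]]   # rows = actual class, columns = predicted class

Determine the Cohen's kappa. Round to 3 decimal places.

0.432

Observed agreement pₒ = trace/N = 81/112 = 0.7232
Expected agreement pₑ = Σ (rowᵢ·colᵢ)/N² = (62·69 + 50·43)/112² = 0.5124
κ = (pₒ − pₑ)/(1 − pₑ) = (0.7232 − 0.5124)/(1 − 0.5124) = 0.432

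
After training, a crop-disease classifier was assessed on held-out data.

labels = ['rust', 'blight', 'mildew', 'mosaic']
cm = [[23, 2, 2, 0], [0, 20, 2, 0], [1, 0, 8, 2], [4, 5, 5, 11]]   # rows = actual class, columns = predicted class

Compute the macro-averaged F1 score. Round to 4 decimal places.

Per-class F1 score (2·TP/(2·TP+FP+FN)):
  rust: TP=23, FP=0+1+4=5, FN=2+2+0=4 → 46/55 = 0.83636
  blight: TP=20, FP=2+0+5=7, FN=0+2+0=2 → 40/49 = 0.81633
  mildew: TP=8, FP=2+2+5=9, FN=1+0+2=3 → 16/28 = 0.57143
  mosaic: TP=11, FP=0+0+2=2, FN=4+5+5=14 → 22/38 = 0.57895
Macro-F1 score = mean = (0.83636 + 0.81633 + 0.57143 + 0.57895) / 4 = 0.7008

0.7008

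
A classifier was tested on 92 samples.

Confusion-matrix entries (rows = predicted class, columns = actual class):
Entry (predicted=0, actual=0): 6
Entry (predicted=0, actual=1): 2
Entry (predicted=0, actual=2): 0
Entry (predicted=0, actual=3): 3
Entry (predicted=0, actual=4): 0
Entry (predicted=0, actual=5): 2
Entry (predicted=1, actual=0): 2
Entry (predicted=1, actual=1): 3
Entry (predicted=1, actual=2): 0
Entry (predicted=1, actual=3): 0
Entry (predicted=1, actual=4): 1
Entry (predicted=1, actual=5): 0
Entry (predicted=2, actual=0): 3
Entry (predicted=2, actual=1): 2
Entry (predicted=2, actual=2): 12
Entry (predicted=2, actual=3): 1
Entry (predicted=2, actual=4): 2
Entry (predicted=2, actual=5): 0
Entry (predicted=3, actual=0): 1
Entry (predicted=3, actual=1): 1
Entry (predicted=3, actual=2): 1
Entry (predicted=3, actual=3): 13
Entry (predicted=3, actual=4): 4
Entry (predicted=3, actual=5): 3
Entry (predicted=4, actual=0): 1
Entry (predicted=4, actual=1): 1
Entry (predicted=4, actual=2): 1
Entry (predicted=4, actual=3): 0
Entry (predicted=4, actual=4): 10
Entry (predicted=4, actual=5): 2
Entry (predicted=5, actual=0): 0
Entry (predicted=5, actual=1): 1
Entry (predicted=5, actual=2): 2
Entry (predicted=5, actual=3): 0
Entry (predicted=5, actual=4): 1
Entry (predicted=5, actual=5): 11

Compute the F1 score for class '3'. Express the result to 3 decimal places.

0.650

Treat '3' as positive and all other classes as negative.
F1 score = 2·TP/(2·TP+FP+FN).
3: TP=13, FP=1+1+1+4+3=10, FN=3+0+1+0+0=4 → 26/40 = 0.6500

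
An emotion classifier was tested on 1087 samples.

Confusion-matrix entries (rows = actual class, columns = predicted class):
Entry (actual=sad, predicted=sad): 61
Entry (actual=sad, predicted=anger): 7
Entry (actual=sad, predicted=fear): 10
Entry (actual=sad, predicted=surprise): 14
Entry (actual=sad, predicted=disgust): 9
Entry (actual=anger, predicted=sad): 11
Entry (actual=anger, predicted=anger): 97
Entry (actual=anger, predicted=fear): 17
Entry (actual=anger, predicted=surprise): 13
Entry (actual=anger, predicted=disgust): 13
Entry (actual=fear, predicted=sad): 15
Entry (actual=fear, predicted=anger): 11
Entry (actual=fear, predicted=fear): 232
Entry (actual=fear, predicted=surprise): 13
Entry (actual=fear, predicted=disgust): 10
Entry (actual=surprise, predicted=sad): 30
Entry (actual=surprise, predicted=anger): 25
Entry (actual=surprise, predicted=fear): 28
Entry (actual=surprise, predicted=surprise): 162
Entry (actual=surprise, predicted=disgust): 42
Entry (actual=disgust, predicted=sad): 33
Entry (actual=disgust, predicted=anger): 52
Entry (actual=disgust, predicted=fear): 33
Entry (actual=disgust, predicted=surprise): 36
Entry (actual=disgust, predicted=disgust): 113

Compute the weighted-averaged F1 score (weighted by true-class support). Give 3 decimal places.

0.609

Per-class F1 score (2·TP/(2·TP+FP+FN)):
  sad: TP=61, FP=11+15+30+33=89, FN=7+10+14+9=40 → 122/251 = 0.4861
  anger: TP=97, FP=7+11+25+52=95, FN=11+17+13+13=54 → 194/343 = 0.5656
  fear: TP=232, FP=10+17+28+33=88, FN=15+11+13+10=49 → 464/601 = 0.7720
  surprise: TP=162, FP=14+13+13+36=76, FN=30+25+28+42=125 → 324/525 = 0.6171
  disgust: TP=113, FP=9+13+10+42=74, FN=33+52+33+36=154 → 226/454 = 0.4978
Weighted-F1 score = Σ (supportᵢ/N)·F1 scoreᵢ with N=1087: (101/1087)·0.4861 + (151/1087)·0.5656 + (281/1087)·0.7720 + (287/1087)·0.6171 + (267/1087)·0.4978 = 0.609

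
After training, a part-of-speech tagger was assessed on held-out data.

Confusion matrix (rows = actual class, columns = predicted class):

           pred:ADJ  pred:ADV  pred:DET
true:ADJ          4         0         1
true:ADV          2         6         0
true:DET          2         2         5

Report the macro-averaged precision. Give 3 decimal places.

0.694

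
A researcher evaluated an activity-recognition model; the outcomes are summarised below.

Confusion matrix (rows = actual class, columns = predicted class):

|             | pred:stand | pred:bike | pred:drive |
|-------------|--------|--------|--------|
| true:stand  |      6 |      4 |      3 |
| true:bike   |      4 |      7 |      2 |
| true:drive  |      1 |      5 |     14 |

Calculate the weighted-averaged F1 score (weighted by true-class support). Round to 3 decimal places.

Per-class F1 score (2·TP/(2·TP+FP+FN)):
  stand: TP=6, FP=4+1=5, FN=4+3=7 → 12/24 = 0.5000
  bike: TP=7, FP=4+5=9, FN=4+2=6 → 14/29 = 0.4828
  drive: TP=14, FP=3+2=5, FN=1+5=6 → 28/39 = 0.7179
Weighted-F1 score = Σ (supportᵢ/N)·F1 scoreᵢ with N=46: (13/46)·0.5000 + (13/46)·0.4828 + (20/46)·0.7179 = 0.590

0.590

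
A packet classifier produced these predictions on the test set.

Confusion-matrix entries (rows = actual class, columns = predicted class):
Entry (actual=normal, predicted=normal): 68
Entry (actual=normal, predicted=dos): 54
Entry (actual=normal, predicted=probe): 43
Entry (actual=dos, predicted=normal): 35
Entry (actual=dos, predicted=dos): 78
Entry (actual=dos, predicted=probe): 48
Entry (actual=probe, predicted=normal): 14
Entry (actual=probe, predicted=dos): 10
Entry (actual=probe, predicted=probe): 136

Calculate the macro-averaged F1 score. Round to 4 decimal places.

0.5667

Per-class F1 score (2·TP/(2·TP+FP+FN)):
  normal: TP=68, FP=35+14=49, FN=54+43=97 → 136/282 = 0.48227
  dos: TP=78, FP=54+10=64, FN=35+48=83 → 156/303 = 0.51485
  probe: TP=136, FP=43+48=91, FN=14+10=24 → 272/387 = 0.70284
Macro-F1 score = mean = (0.48227 + 0.51485 + 0.70284) / 3 = 0.5667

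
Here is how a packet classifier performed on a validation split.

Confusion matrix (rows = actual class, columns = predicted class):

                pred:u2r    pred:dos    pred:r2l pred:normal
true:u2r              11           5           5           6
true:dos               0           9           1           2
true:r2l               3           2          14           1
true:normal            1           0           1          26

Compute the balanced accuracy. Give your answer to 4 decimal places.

0.6965

Balanced accuracy = mean of per-class recall.
  u2r: recall = 11/27 = 0.40741
  dos: recall = 9/12 = 0.75000
  r2l: recall = 14/20 = 0.70000
  normal: recall = 26/28 = 0.92857
Mean = (0.40741 + 0.75000 + 0.70000 + 0.92857) / 4 = 0.6965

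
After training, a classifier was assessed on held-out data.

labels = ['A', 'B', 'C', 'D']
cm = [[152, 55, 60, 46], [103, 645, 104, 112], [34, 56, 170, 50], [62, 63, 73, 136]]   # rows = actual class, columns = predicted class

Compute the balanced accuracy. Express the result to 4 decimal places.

0.5276

Balanced accuracy = mean of per-class recall.
  A: recall = 152/313 = 0.48562
  B: recall = 645/964 = 0.66909
  C: recall = 170/310 = 0.54839
  D: recall = 136/334 = 0.40719
Mean = (0.48562 + 0.66909 + 0.54839 + 0.40719) / 4 = 0.5276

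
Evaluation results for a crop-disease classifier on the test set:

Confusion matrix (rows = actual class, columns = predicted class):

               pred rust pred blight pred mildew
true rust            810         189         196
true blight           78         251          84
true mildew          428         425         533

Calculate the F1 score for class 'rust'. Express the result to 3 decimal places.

0.645

Treat 'rust' as positive and all other classes as negative.
F1 score = 2·TP/(2·TP+FP+FN).
rust: TP=810, FP=78+428=506, FN=189+196=385 → 1620/2511 = 0.6452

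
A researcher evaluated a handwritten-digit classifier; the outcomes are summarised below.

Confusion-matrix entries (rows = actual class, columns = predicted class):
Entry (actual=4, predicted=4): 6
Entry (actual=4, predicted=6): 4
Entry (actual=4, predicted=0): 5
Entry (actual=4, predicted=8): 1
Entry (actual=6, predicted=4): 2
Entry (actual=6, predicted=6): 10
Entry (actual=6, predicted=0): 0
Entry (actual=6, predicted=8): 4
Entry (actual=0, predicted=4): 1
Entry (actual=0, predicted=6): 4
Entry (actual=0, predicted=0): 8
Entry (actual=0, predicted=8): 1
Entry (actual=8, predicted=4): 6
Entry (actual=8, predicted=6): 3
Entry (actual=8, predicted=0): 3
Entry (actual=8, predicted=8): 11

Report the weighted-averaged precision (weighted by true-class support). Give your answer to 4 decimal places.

0.5203

Per-class precision (TP/(TP+FP)):
  4: TP=6, FP=2+1+6=9 → 6/15 = 0.40000
  6: TP=10, FP=4+4+3=11 → 10/21 = 0.47619
  0: TP=8, FP=5+0+3=8 → 8/16 = 0.50000
  8: TP=11, FP=1+4+1=6 → 11/17 = 0.64706
Weighted-precision = Σ (supportᵢ/N)·precisionᵢ with N=69: (16/69)·0.40000 + (16/69)·0.47619 + (14/69)·0.50000 + (23/69)·0.64706 = 0.5203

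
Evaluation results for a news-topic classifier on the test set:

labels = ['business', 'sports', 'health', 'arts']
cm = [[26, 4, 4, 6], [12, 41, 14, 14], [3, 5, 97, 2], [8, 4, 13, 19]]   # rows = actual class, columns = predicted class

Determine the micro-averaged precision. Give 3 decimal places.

0.673

Micro-averaging pools counts across classes: ΣTP=183, ΣFP=89, ΣFN=89.
Micro-precision = TP/(TP+FP) on pooled counts = 0.673 (equals overall accuracy in single-label multiclass).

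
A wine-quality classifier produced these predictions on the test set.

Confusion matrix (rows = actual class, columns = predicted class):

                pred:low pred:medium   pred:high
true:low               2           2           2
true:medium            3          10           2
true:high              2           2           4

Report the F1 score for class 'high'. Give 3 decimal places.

0.500

One-vs-rest for 'high': TP = diagonal; FP = other classes predicted 'high'; FN = 'high' predicted as other.
F1 score = 2·TP/(2·TP+FP+FN).
high: TP=4, FP=2+2=4, FN=2+2=4 → 8/16 = 0.5000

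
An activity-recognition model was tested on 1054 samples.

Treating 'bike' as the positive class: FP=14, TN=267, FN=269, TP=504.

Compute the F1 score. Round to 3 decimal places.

Precision = TP/(TP+FP) = 504/518 = 0.9730
Recall = TP/(TP+FN) = 504/773 = 0.6520
F1 = 2·TP/(2·TP+FP+FN) = 1008/1291 = 0.781

0.781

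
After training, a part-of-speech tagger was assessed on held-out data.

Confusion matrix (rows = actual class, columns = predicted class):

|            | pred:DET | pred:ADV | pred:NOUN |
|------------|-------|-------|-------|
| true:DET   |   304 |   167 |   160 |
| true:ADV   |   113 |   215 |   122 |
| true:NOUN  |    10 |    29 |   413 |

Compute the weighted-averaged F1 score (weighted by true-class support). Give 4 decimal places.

0.5955

Per-class F1 score (2·TP/(2·TP+FP+FN)):
  DET: TP=304, FP=113+10=123, FN=167+160=327 → 608/1058 = 0.57467
  ADV: TP=215, FP=167+29=196, FN=113+122=235 → 430/861 = 0.49942
  NOUN: TP=413, FP=160+122=282, FN=10+29=39 → 826/1147 = 0.72014
Weighted-F1 score = Σ (supportᵢ/N)·F1 scoreᵢ with N=1533: (631/1533)·0.57467 + (450/1533)·0.49942 + (452/1533)·0.72014 = 0.5955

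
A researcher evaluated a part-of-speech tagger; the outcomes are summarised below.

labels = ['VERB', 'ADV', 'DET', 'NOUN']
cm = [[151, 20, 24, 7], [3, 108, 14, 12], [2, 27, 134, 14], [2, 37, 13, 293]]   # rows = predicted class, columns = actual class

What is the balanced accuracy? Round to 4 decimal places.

Balanced accuracy = mean of per-class recall.
  VERB: recall = 151/158 = 0.95570
  ADV: recall = 108/192 = 0.56250
  DET: recall = 134/185 = 0.72432
  NOUN: recall = 293/326 = 0.89877
Mean = (0.95570 + 0.56250 + 0.72432 + 0.89877) / 4 = 0.7853

0.7853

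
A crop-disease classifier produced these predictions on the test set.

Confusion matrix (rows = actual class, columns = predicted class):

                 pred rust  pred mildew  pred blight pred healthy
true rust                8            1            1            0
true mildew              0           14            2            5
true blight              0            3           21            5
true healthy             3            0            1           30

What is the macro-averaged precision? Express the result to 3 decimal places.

0.774

Per-class precision (TP/(TP+FP)):
  rust: TP=8, FP=0+0+3=3 → 8/11 = 0.7273
  mildew: TP=14, FP=1+3+0=4 → 14/18 = 0.7778
  blight: TP=21, FP=1+2+1=4 → 21/25 = 0.8400
  healthy: TP=30, FP=0+5+5=10 → 30/40 = 0.7500
Macro-precision = mean = (0.7273 + 0.7778 + 0.8400 + 0.7500) / 4 = 0.774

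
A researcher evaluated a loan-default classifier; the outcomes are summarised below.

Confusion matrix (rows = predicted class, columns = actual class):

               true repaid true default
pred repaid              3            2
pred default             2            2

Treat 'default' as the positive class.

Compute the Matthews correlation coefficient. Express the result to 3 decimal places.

0.100

MCC = (TP·TN − FP·FN) / √((TP+FP)(TP+FN)(TN+FP)(TN+FN))
Numerator = 2·3 − 2·2 = 2
Denominator = √(4·4·5·5) = √400 = 20.0000
MCC = 2 / 20.0000 = 0.100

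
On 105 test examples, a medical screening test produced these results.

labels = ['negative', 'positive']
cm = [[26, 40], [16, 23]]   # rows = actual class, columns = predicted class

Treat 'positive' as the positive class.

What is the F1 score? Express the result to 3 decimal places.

Precision = TP/(TP+FP) = 23/63 = 0.3651
Recall = TP/(TP+FN) = 23/39 = 0.5897
F1 = 2·TP/(2·TP+FP+FN) = 46/102 = 0.451

0.451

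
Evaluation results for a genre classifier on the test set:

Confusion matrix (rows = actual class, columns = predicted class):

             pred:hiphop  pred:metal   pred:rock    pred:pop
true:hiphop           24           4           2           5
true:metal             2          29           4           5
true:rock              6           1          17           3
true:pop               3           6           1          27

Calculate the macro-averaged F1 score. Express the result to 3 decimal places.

Per-class F1 score (2·TP/(2·TP+FP+FN)):
  hiphop: TP=24, FP=2+6+3=11, FN=4+2+5=11 → 48/70 = 0.6857
  metal: TP=29, FP=4+1+6=11, FN=2+4+5=11 → 58/80 = 0.7250
  rock: TP=17, FP=2+4+1=7, FN=6+1+3=10 → 34/51 = 0.6667
  pop: TP=27, FP=5+5+3=13, FN=3+6+1=10 → 54/77 = 0.7013
Macro-F1 score = mean = (0.6857 + 0.7250 + 0.6667 + 0.7013) / 4 = 0.695

0.695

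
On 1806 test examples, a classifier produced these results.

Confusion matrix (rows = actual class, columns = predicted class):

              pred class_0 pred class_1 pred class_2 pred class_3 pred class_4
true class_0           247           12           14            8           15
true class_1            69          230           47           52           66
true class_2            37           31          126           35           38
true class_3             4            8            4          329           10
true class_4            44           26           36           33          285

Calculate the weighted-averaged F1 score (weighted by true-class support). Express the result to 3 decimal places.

Per-class F1 score (2·TP/(2·TP+FP+FN)):
  class_0: TP=247, FP=69+37+4+44=154, FN=12+14+8+15=49 → 494/697 = 0.7088
  class_1: TP=230, FP=12+31+8+26=77, FN=69+47+52+66=234 → 460/771 = 0.5966
  class_2: TP=126, FP=14+47+4+36=101, FN=37+31+35+38=141 → 252/494 = 0.5101
  class_3: TP=329, FP=8+52+35+33=128, FN=4+8+4+10=26 → 658/812 = 0.8103
  class_4: TP=285, FP=15+66+38+10=129, FN=44+26+36+33=139 → 570/838 = 0.6802
Weighted-F1 score = Σ (supportᵢ/N)·F1 scoreᵢ with N=1806: (296/1806)·0.7088 + (464/1806)·0.5966 + (267/1806)·0.5101 + (355/1806)·0.8103 + (424/1806)·0.6802 = 0.664

0.664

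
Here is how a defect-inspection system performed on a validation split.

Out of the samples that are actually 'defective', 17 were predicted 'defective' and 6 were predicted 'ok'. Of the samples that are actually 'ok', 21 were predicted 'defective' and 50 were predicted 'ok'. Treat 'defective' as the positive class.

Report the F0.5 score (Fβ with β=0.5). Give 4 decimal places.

0.4857

Fβ = (1+β²)·TP / ((1+β²)·TP + β²·FN + FP), with β²=1/4
= 1.25·17 / (1.25·17 + 0.25·6 + 21) = 0.4857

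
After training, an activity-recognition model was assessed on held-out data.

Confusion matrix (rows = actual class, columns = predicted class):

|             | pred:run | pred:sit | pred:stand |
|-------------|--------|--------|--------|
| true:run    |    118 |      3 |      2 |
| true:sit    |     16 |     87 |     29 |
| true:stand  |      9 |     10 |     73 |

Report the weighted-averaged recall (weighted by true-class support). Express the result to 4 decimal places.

0.8012

Per-class recall (TP/(TP+FN)):
  run: TP=118, FN=3+2=5 → 118/123 = 0.95935
  sit: TP=87, FN=16+29=45 → 87/132 = 0.65909
  stand: TP=73, FN=9+10=19 → 73/92 = 0.79348
Weighted-recall = Σ (supportᵢ/N)·recallᵢ with N=347: (123/347)·0.95935 + (132/347)·0.65909 + (92/347)·0.79348 = 0.8012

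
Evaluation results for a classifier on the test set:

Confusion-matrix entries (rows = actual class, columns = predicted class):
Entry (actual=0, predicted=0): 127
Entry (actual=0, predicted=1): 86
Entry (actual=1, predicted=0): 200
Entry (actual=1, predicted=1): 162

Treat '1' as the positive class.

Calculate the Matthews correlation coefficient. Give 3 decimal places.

0.043

MCC = (TP·TN − FP·FN) / √((TP+FP)(TP+FN)(TN+FP)(TN+FN))
Numerator = 162·127 − 86·200 = 3374
Denominator = √(248·362·213·327) = √6252988176 = 79075.8381
MCC = 3374 / 79075.8381 = 0.043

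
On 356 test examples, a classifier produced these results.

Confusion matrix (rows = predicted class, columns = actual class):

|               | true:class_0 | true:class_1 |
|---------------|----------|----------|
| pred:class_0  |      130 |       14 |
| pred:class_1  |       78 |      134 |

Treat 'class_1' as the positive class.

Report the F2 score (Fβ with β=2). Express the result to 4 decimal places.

0.8333

Fβ = (1+β²)·TP / ((1+β²)·TP + β²·FN + FP), with β²=4
= 5·134 / (5·134 + 4·14 + 78) = 0.8333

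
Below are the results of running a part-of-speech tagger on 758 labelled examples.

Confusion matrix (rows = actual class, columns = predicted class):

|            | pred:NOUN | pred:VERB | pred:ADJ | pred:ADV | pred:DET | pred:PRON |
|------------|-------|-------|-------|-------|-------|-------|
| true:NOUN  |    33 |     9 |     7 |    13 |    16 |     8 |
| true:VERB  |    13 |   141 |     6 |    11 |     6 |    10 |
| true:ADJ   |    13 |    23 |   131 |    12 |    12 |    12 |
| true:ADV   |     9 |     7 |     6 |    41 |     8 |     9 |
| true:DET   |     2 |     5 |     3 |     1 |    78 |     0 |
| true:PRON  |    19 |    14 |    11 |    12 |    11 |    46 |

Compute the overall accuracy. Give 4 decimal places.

0.6201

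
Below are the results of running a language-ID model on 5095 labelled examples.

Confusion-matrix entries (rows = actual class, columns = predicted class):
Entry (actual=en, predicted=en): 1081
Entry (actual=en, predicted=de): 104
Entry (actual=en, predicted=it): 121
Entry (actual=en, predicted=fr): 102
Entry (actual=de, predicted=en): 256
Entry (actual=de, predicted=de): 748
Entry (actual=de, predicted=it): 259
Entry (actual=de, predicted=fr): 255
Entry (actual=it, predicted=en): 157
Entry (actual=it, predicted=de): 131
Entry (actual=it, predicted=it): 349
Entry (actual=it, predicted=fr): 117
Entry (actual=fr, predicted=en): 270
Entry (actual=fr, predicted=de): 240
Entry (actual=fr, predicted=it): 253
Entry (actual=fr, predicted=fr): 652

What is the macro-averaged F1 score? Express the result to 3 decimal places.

0.536

Per-class F1 score (2·TP/(2·TP+FP+FN)):
  en: TP=1081, FP=256+157+270=683, FN=104+121+102=327 → 2162/3172 = 0.6816
  de: TP=748, FP=104+131+240=475, FN=256+259+255=770 → 1496/2741 = 0.5458
  it: TP=349, FP=121+259+253=633, FN=157+131+117=405 → 698/1736 = 0.4021
  fr: TP=652, FP=102+255+117=474, FN=270+240+253=763 → 1304/2541 = 0.5132
Macro-F1 score = mean = (0.6816 + 0.5458 + 0.4021 + 0.5132) / 4 = 0.536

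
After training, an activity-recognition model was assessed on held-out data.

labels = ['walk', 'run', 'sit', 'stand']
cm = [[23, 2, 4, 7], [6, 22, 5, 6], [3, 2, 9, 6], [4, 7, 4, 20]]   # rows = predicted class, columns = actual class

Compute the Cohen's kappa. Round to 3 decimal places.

Observed agreement pₒ = trace/N = 74/130 = 0.5692
Expected agreement pₑ = Σ (rowᵢ·colᵢ)/N² = (36·36 + 33·39 + 22·20 + 39·35)/130² = 0.2596
κ = (pₒ − pₑ)/(1 − pₑ) = (0.5692 − 0.2596)/(1 − 0.2596) = 0.418

0.418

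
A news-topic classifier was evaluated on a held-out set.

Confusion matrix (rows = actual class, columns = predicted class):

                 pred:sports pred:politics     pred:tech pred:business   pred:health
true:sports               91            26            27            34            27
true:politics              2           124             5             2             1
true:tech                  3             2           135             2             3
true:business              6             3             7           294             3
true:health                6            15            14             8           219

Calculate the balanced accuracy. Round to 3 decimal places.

Balanced accuracy = mean of per-class recall.
  sports: recall = 91/205 = 0.4439
  politics: recall = 124/134 = 0.9254
  tech: recall = 135/145 = 0.9310
  business: recall = 294/313 = 0.9393
  health: recall = 219/262 = 0.8359
Mean = (0.4439 + 0.9254 + 0.9310 + 0.9393 + 0.8359) / 5 = 0.815

0.815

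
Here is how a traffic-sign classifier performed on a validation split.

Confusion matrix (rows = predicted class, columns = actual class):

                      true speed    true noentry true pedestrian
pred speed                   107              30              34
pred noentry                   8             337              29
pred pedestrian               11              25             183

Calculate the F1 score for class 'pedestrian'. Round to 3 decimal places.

F1 score = 2·TP/(2·TP+FP+FN).
pedestrian: TP=183, FP=11+25=36, FN=34+29=63 → 366/465 = 0.7871

0.787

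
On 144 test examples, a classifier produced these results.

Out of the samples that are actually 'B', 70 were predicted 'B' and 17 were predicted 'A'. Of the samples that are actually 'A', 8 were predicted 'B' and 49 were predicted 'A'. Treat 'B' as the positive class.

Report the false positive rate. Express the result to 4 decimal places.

0.1404

FPR = FP/(FP+TN) = 8/(8+49) = 0.1404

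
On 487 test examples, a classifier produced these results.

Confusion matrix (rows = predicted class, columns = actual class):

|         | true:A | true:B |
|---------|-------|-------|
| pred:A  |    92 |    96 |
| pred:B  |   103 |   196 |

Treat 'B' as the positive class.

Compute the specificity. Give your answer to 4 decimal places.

Specificity = TN/(TN+FP) = 92/(92+103) = 0.4718

0.4718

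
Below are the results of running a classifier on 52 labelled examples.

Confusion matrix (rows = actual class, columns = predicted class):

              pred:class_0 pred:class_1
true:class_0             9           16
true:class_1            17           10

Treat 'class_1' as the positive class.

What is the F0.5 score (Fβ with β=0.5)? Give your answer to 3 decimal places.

Fβ = (1+β²)·TP / ((1+β²)·TP + β²·FN + FP), with β²=1/4
= 1.25·10 / (1.25·10 + 0.25·17 + 16) = 0.382

0.382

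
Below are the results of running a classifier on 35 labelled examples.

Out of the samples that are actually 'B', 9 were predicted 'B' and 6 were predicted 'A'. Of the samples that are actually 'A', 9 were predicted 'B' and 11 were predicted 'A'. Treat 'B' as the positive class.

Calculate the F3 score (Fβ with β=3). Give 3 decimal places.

0.588

Fβ = (1+β²)·TP / ((1+β²)·TP + β²·FN + FP), with β²=9
= 10·9 / (10·9 + 9·6 + 9) = 0.588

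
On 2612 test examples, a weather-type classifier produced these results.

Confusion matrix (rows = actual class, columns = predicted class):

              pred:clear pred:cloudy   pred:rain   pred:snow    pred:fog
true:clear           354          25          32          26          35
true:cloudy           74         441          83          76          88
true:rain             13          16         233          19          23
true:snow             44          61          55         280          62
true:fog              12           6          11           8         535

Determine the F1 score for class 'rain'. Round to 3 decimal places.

F1 score = 2·TP/(2·TP+FP+FN).
rain: TP=233, FP=32+83+55+11=181, FN=13+16+19+23=71 → 466/718 = 0.6490

0.649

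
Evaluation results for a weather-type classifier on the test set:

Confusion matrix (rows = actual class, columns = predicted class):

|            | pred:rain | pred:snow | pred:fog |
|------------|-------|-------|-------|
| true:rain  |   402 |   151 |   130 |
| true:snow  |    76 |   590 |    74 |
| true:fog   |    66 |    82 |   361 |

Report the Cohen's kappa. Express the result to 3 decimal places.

Observed agreement pₒ = trace/N = 1353/1932 = 0.7003
Expected agreement pₑ = Σ (rowᵢ·colᵢ)/N² = (683·544 + 740·823 + 509·565)/1932² = 0.3397
κ = (pₒ − pₑ)/(1 − pₑ) = (0.7003 − 0.3397)/(1 − 0.3397) = 0.546

0.546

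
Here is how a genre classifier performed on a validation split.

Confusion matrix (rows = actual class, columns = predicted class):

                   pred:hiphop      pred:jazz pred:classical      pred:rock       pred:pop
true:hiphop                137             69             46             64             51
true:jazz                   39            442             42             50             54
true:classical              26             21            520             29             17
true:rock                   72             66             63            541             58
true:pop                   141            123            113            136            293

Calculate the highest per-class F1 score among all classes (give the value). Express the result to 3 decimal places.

Per-class F1 score (2·TP/(2·TP+FP+FN)):
  hiphop: TP=137, FP=39+26+72+141=278, FN=69+46+64+51=230 → 274/782 = 0.3504
  jazz: TP=442, FP=69+21+66+123=279, FN=39+42+50+54=185 → 884/1348 = 0.6558
  classical: TP=520, FP=46+42+63+113=264, FN=26+21+29+17=93 → 1040/1397 = 0.7445
  rock: TP=541, FP=64+50+29+136=279, FN=72+66+63+58=259 → 1082/1620 = 0.6679
  pop: TP=293, FP=51+54+17+58=180, FN=141+123+113+136=513 → 586/1279 = 0.4582
Highest is class 'classical' with F1 score = 0.744.

0.744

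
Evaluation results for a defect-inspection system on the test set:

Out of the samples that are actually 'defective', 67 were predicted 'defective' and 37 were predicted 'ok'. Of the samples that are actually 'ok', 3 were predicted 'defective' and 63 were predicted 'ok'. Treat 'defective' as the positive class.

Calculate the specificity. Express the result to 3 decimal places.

0.955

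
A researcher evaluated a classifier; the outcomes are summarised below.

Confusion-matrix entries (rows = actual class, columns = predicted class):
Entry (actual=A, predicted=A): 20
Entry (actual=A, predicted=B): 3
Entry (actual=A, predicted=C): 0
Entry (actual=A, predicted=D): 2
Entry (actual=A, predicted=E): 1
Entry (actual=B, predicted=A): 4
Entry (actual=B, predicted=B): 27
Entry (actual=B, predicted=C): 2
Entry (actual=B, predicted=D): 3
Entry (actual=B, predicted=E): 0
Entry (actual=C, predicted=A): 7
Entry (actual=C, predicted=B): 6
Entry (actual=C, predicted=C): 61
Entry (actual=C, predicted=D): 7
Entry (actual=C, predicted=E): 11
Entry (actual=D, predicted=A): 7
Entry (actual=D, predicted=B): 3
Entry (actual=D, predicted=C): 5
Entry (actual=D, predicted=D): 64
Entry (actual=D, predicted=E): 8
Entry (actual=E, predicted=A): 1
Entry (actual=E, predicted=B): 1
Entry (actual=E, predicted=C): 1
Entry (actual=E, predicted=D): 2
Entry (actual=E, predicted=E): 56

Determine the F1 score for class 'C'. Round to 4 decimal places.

F1 score = 2·TP/(2·TP+FP+FN).
C: TP=61, FP=0+2+5+1=8, FN=7+6+7+11=31 → 122/161 = 0.75776

0.7578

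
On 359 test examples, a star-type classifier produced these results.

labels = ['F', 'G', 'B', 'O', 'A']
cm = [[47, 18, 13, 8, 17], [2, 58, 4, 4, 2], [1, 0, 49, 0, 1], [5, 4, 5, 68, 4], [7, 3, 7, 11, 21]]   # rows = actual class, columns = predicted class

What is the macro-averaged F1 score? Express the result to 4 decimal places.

0.6605

Per-class F1 score (2·TP/(2·TP+FP+FN)):
  F: TP=47, FP=2+1+5+7=15, FN=18+13+8+17=56 → 94/165 = 0.56970
  G: TP=58, FP=18+0+4+3=25, FN=2+4+4+2=12 → 116/153 = 0.75817
  B: TP=49, FP=13+4+5+7=29, FN=1+0+0+1=2 → 98/129 = 0.75969
  O: TP=68, FP=8+4+0+11=23, FN=5+4+5+4=18 → 136/177 = 0.76836
  A: TP=21, FP=17+2+1+4=24, FN=7+3+7+11=28 → 42/94 = 0.44681
Macro-F1 score = mean = (0.56970 + 0.75817 + 0.75969 + 0.76836 + 0.44681) / 5 = 0.6605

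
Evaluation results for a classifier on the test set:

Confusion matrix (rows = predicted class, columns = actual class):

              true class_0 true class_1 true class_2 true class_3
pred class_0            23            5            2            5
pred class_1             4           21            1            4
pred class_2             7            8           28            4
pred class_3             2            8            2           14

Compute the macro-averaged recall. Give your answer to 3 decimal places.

0.626

Per-class recall (TP/(TP+FN)):
  class_0: TP=23, FN=4+7+2=13 → 23/36 = 0.6389
  class_1: TP=21, FN=5+8+8=21 → 21/42 = 0.5000
  class_2: TP=28, FN=2+1+2=5 → 28/33 = 0.8485
  class_3: TP=14, FN=5+4+4=13 → 14/27 = 0.5185
Macro-recall = mean = (0.6389 + 0.5000 + 0.8485 + 0.5185) / 4 = 0.626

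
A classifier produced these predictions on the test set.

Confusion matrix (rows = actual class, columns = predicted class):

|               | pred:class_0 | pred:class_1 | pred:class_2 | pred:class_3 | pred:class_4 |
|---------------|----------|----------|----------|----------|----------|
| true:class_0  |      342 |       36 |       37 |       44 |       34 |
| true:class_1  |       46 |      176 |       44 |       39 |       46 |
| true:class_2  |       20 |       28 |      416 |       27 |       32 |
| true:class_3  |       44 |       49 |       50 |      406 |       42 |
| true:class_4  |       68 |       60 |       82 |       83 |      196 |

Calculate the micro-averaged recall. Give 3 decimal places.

0.628

Micro-averaging pools counts across classes: ΣTP=1536, ΣFP=911, ΣFN=911.
Micro-recall = TP/(TP+FN) on pooled counts = 0.628 (equals overall accuracy in single-label multiclass).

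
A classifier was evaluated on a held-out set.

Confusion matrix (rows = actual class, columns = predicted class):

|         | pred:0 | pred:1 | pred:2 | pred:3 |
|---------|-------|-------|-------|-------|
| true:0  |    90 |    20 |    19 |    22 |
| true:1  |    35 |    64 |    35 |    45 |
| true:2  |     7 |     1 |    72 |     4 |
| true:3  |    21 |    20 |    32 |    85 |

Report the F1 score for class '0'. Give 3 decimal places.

0.592

F1 score = 2·TP/(2·TP+FP+FN).
0: TP=90, FP=35+7+21=63, FN=20+19+22=61 → 180/304 = 0.5921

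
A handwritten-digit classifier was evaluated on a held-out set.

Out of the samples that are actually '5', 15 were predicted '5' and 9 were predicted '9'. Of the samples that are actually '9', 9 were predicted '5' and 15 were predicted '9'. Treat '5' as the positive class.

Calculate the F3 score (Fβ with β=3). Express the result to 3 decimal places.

0.625

Fβ = (1+β²)·TP / ((1+β²)·TP + β²·FN + FP), with β²=9
= 10·15 / (10·15 + 9·9 + 9) = 0.625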